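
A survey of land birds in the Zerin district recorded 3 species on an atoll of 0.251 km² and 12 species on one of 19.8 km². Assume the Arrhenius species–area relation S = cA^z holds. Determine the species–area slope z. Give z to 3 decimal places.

0.317

Taking logs: ln S = ln c + z ln A, so z = (ln S₂ − ln S₁)/(ln A₂ − ln A₁).
z = ln(12/3) / ln(19.8/0.251) = ln(4) / ln(78.88) = 1.3863 / 4.3680 = 0.3174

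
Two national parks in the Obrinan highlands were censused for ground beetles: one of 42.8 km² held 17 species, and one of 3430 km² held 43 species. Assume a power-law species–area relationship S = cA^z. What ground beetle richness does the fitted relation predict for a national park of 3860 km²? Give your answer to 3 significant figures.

44.1

z = ln(43/17) / ln(3430/42.8) = 0.9280 / 4.3838 = 0.2117
c = 17 / 42.8^0.2117 = 17 / 2.215 = 7.675
S₃ = 7.675 × 3860^0.2117 = 7.675 × 5.744 ≈ 44.09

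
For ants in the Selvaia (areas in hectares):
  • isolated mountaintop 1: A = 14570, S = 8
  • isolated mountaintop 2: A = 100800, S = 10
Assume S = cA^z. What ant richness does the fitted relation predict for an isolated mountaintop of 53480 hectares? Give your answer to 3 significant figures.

z = ln(10/8) / ln(100800/14570) = 0.2231 / 1.9342 = 0.1154
c = 8 / 14570^0.1154 = 8 / 3.022 = 2.647
S₃ = 2.647 × 53480^0.1154 = 2.647 × 3.511 ≈ 9.295

9.29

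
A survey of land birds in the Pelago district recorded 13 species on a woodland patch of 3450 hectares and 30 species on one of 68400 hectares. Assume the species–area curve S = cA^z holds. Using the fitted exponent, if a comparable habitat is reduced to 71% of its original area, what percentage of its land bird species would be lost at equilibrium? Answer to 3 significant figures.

z = ln(30/13) / ln(68400/3450) = 0.8362 / 2.9870 = 0.2800
S_new/S_old = (A_new/A_old)^z = 0.71^0.2800 = exp(0.2800 × -0.3425) = 0.9086
Fraction lost = 1 − 0.9086 = 0.09143

9.14%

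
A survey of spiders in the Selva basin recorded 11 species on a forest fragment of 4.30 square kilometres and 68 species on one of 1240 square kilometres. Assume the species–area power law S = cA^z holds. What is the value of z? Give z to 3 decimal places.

0.322

Taking logs: ln S = ln c + z ln A, so z = (ln S₂ − ln S₁)/(ln A₂ − ln A₁).
z = ln(68/11) / ln(1240/4.3) = ln(6.182) / ln(288.4) = 1.8216 / 5.6643 = 0.3216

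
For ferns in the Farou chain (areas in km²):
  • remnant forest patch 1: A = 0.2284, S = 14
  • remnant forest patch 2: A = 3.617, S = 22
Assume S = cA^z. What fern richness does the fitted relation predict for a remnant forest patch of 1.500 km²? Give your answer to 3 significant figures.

19.0

z = ln(22/14) / ln(3.617/0.2284) = 0.4520 / 2.7623 = 0.1636
c = 14 / 0.2284^0.1636 = 14 / 0.7854 = 17.83
S₃ = 17.83 × 1.5^0.1636 = 17.83 × 1.069 ≈ 19.05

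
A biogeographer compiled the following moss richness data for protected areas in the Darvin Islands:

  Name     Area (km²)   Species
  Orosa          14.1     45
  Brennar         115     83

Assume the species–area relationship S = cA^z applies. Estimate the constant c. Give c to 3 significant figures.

20.8

z = ln(S₂/S₁) / ln(A₂/A₁) = ln(83/45) / ln(115/14.1) = 0.6122 / 2.0988 = 0.2917
c = S₁ / A₁^z = 45 / 14.1^0.2917 = 45 / 2.164 = 20.8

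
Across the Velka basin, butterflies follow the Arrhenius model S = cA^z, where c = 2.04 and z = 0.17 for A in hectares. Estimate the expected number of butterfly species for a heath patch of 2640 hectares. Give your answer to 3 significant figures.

S = 2.04 × 2640^0.17 = 2.04 × 3.817 ≈ 7.786

7.79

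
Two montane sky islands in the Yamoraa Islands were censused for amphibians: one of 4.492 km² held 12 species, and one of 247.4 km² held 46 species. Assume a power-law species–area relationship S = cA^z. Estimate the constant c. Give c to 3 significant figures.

7.25

z = ln(S₂/S₁) / ln(A₂/A₁) = ln(46/12) / ln(247.4/4.492) = 1.3437 / 4.0087 = 0.3352
c = S₁ / A₁^z = 12 / 4.492^0.3352 = 12 / 1.655 = 7.252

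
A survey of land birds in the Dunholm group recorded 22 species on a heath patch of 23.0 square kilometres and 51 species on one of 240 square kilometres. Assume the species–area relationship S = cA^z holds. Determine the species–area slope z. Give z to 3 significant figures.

Taking logs: ln S = ln c + z ln A, so z = (ln S₂ − ln S₁)/(ln A₂ − ln A₁).
z = ln(51/22) / ln(240/23) = ln(2.318) / ln(10.43) = 0.8408 / 2.3451 = 0.3585

0.359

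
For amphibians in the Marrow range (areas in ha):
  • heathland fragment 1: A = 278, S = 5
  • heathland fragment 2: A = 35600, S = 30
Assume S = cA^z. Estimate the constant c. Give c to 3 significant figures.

0.626

z = ln(S₂/S₁) / ln(A₂/A₁) = ln(30/5) / ln(35600/278) = 1.7918 / 4.8525 = 0.3692
c = S₁ / A₁^z = 5 / 278^0.3692 = 5 / 7.988 = 0.6259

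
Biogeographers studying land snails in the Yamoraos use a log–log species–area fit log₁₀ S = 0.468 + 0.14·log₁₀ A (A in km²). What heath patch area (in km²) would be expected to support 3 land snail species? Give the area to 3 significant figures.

1.16 km²

3 = 2.938 × A^0.14  ⇒  A^0.14 = 3/2.938 = 1.021
ln A = ln(1.021) / 0.14 = 0.0210 / 0.14 = 0.1500
A = e^0.1500 ≈ 1.162 km²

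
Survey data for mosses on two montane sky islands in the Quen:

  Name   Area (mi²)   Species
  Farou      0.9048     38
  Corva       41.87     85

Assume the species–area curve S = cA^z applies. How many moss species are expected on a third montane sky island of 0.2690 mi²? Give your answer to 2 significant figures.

z = ln(85/38) / ln(41.87/0.9048) = 0.8051 / 3.8346 = 0.2099
c = 38 / 0.9048^0.2099 = 38 / 0.9792 = 38.81
S₃ = 38.81 × 0.269^0.2099 = 38.81 × 0.7591 ≈ 29.46

29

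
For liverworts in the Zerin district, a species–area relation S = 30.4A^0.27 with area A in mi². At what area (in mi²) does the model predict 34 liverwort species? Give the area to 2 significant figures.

34 = 30.4 × A^0.27  ⇒  A^0.27 = 34/30.4 = 1.118
ln A = ln(1.118) / 0.27 = 0.1119 / 0.27 = 0.4145
A = e^0.4145 ≈ 1.514 mi²

1.5 mi²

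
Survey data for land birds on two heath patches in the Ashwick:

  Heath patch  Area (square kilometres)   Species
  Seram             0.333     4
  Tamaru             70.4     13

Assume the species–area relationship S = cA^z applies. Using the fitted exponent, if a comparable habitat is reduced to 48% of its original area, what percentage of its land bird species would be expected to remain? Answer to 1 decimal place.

z = ln(13/4) / ln(70.4/0.333) = 1.1787 / 5.3538 = 0.2202
S_new/S_old = (A_new/A_old)^z = 0.48^0.2202 = exp(0.2202 × -0.7340) = 0.8508

85.1%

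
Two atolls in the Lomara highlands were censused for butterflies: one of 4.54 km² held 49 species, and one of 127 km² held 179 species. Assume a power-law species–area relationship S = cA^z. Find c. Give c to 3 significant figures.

z = ln(S₂/S₁) / ln(A₂/A₁) = ln(179/49) / ln(127/4.54) = 1.2956 / 3.3313 = 0.3889
c = S₁ / A₁^z = 49 / 4.54^0.3889 = 49 / 1.801 = 27.21

27.2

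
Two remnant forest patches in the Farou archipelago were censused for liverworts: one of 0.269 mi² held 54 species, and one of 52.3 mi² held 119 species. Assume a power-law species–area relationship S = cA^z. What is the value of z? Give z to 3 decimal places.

Taking logs: ln S = ln c + z ln A, so z = (ln S₂ − ln S₁)/(ln A₂ − ln A₁).
z = ln(119/54) / ln(52.3/0.269) = ln(2.204) / ln(194.4) = 0.7901 / 5.2700 = 0.1499

0.150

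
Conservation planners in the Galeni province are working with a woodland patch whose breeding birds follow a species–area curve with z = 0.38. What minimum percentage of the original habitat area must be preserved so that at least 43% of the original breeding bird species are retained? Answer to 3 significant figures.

Need (A_new/A_old)^0.38 = 0.43, so A_new/A_old = 0.43^(1/0.38) = 0.43^2.632
ln(A_new/A_old) = ln 0.43 / 0.38 = -0.8440 / 0.38 = -2.2210
A_new/A_old = e^-2.2210 ≈ 0.1085

10.9%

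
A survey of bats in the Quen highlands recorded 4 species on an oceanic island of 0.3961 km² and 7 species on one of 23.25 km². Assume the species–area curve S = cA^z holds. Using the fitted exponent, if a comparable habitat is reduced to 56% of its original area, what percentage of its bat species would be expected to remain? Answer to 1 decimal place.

92.3%

z = ln(7/4) / ln(23.25/0.3961) = 0.5596 / 4.0724 = 0.1374
S_new/S_old = (A_new/A_old)^z = 0.56^0.1374 = exp(0.1374 × -0.5798) = 0.9234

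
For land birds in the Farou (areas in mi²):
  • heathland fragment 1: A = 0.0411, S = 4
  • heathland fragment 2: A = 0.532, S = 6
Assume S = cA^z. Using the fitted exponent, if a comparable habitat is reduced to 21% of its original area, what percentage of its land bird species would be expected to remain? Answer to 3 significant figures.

78.1%

z = ln(6/4) / ln(0.532/0.0411) = 0.4055 / 2.5606 = 0.1583
S_new/S_old = (A_new/A_old)^z = 0.21^0.1583 = exp(0.1583 × -1.5606) = 0.781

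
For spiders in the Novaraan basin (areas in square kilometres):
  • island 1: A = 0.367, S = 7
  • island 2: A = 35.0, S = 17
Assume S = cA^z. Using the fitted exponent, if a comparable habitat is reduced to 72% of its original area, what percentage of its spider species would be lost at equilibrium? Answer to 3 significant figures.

z = ln(17/7) / ln(35/0.367) = 0.8873 / 4.5577 = 0.1947
S_new/S_old = (A_new/A_old)^z = 0.72^0.1947 = exp(0.1947 × -0.3285) = 0.938
Fraction lost = 1 − 0.938 = 0.06195

6.20%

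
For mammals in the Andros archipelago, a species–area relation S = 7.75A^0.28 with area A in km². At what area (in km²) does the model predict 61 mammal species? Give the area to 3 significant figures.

1590 km²

61 = 7.75 × A^0.28  ⇒  A^0.28 = 61/7.75 = 7.871
ln A = ln(7.871) / 0.28 = 2.0632 / 0.28 = 7.3685
A = e^7.3685 ≈ 1585 km²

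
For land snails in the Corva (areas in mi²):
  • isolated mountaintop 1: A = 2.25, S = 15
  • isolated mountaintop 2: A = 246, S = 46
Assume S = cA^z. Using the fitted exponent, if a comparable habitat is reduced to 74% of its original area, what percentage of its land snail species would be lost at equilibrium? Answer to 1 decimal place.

z = ln(46/15) / ln(246/2.25) = 1.1206 / 4.6944 = 0.2387
S_new/S_old = (A_new/A_old)^z = 0.74^0.2387 = exp(0.2387 × -0.3011) = 0.9306
Fraction lost = 1 − 0.9306 = 0.06935

6.9%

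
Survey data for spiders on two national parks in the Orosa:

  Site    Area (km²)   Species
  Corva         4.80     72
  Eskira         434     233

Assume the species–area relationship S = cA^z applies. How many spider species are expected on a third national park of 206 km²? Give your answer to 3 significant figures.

z = ln(233/72) / ln(434/4.8) = 1.1744 / 4.5044 = 0.2607
c = 72 / 4.8^0.2607 = 72 / 1.505 = 47.83
S₃ = 47.83 × 206^0.2607 = 47.83 × 4.011 ≈ 191.9

192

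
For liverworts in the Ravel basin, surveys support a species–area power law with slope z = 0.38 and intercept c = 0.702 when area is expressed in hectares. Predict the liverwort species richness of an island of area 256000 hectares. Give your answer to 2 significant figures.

80

S = 0.702 × 256000^0.38
ln S = ln 0.702 + 0.38 × ln 256000 = -0.3538 + 0.38 × 12.4529 = 4.3783
S = e^4.3783 ≈ 79.7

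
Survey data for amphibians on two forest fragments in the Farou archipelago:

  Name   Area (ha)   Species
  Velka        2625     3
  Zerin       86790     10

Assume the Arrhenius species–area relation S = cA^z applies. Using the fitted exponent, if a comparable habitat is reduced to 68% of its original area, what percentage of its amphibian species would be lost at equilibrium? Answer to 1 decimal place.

z = ln(10/3) / ln(86790/2625) = 1.2040 / 3.4984 = 0.3441
S_new/S_old = (A_new/A_old)^z = 0.68^0.3441 = exp(0.3441 × -0.3857) = 0.8757
Fraction lost = 1 − 0.8757 = 0.1243

12.4%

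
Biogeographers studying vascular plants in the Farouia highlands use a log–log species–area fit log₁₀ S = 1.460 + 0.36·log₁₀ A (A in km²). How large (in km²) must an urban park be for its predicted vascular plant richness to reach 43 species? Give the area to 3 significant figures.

3.03 km²

43 = 28.84 × A^0.36  ⇒  A^0.36 = 43/28.84 = 1.491
ln A = ln(1.491) / 0.36 = 0.3994 / 0.36 = 1.1095
A = e^1.1095 ≈ 3.033 km²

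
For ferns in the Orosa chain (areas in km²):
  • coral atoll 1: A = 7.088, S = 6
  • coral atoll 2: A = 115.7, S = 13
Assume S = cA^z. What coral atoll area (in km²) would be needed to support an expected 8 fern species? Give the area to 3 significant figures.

z = ln(13/6) / ln(115.7/7.088) = 0.7732 / 2.7926 = 0.2769
c = 6 / 7.088^0.2769 = 6 / 1.72 = 3.489
A = (8/3.489)^(1/0.2769) ⇒ ln A = ln(2.293)/0.2769 = 2.9974
A = e^2.9974 ≈ 20.03 km²

20.0 km²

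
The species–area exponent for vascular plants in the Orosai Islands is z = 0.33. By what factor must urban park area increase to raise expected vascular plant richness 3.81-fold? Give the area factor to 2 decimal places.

57.59

(A₂/A₁)^0.33 = 3.81, so A₂/A₁ = 3.81^(1/0.33) = 3.81^3.03
ln(A₂/A₁) = ln 3.81 / 0.33 = 1.3376 / 0.33 = 4.0534
A₂/A₁ = e^4.0534 ≈ 57.59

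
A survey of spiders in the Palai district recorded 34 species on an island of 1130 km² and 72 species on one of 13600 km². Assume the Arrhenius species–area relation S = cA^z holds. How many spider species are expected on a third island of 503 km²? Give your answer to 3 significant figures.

z = ln(72/34) / ln(13600/1130) = 0.7503 / 2.4879 = 0.3016
c = 34 / 1130^0.3016 = 34 / 8.332 = 4.08
S₃ = 4.08 × 503^0.3016 = 4.08 × 6.528 ≈ 26.64

26.6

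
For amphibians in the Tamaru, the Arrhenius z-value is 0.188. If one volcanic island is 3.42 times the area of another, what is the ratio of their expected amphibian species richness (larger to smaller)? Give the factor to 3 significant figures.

S₂/S₁ = (A₂/A₁)^z = 3.42^0.188
ln(S₂/S₁) = 0.188 × ln 3.42 = 0.188 × 1.2296 = 0.2312
S₂/S₁ = e^0.2312 ≈ 1.26

1.26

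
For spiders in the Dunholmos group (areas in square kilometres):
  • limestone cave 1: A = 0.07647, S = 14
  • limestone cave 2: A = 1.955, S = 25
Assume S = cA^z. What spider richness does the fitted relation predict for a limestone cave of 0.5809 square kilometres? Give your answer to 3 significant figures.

20.1

z = ln(25/14) / ln(1.955/0.07647) = 0.5798 / 3.2412 = 0.1789
c = 14 / 0.07647^0.1789 = 14 / 0.6314 = 22.17
S₃ = 22.17 × 0.5809^0.1789 = 22.17 × 0.9074 ≈ 20.12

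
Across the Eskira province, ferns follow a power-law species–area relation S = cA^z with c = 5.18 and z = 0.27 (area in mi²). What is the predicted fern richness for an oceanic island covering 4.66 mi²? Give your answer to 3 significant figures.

S = 5.18 × 4.66^0.27
ln S = ln 5.18 + 0.27 × ln 4.66 = 1.6448 + 0.27 × 1.5390 = 2.0603
S = e^2.0603 ≈ 7.849

7.85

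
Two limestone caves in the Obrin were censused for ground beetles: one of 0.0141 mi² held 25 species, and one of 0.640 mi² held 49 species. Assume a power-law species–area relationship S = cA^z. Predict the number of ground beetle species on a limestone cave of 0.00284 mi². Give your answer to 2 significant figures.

19

z = ln(49/25) / ln(0.64/0.0141) = 0.6729 / 3.8153 = 0.1764
c = 25 / 0.0141^0.1764 = 25 / 0.4716 = 53.01
S₃ = 53.01 × 0.00284^0.1764 = 53.01 × 0.3555 ≈ 18.85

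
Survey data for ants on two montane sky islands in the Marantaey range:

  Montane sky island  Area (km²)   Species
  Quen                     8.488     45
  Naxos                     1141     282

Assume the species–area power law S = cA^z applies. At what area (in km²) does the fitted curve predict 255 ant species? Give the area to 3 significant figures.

z = ln(282/45) / ln(1141/8.488) = 1.8352 / 4.9010 = 0.3745
c = 45 / 8.488^0.3745 = 45 / 2.227 = 20.2
A = (255/20.2)^(1/0.3745) ⇒ ln A = ln(12.62)/0.3745 = 6.7709
A = e^6.7709 ≈ 872.1 km²

872 km²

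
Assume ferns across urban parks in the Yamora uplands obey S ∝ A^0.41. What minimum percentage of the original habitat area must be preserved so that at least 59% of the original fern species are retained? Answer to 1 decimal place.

27.6%

Need (A_new/A_old)^0.41 = 0.59, so A_new/A_old = 0.59^(1/0.41) = 0.59^2.439
ln(A_new/A_old) = ln 0.59 / 0.41 = -0.5276 / 0.41 = -1.2869
A_new/A_old = e^-1.2869 ≈ 0.2761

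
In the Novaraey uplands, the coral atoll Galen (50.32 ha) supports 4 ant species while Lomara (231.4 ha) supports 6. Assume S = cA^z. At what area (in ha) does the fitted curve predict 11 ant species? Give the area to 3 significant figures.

2260 ha

z = ln(6/4) / ln(231.4/50.32) = 0.4055 / 1.5257 = 0.2657
c = 4 / 50.32^0.2657 = 4 / 2.833 = 1.412
A = (11/1.412)^(1/0.2657) ⇒ ln A = ln(7.791)/0.2657 = 7.7250
A = e^7.7250 ≈ 2264 ha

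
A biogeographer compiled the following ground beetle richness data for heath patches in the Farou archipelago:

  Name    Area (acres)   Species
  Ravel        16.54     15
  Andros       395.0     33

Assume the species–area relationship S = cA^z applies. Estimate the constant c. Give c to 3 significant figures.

7.47

z = ln(S₂/S₁) / ln(A₂/A₁) = ln(33/15) / ln(395/16.54) = 0.7885 / 3.1731 = 0.2485
c = S₁ / A₁^z = 15 / 16.54^0.2485 = 15 / 2.008 = 7.47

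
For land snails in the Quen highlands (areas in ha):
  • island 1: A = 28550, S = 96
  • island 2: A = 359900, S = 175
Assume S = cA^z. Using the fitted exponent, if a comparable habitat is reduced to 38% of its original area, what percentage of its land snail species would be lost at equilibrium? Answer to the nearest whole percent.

20%

z = ln(175/96) / ln(359900/28550) = 0.6004 / 2.5342 = 0.2369
S_new/S_old = (A_new/A_old)^z = 0.38^0.2369 = exp(0.2369 × -0.9676) = 0.7951
Fraction lost = 1 − 0.7951 = 0.2049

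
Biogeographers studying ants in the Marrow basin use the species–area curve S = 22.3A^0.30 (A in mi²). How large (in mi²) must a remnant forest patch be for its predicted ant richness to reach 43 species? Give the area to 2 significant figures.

8.9 mi²

43 = 22.3 × A^0.3  ⇒  A^0.3 = 43/22.3 = 1.928
ln A = ln(1.928) / 0.3 = 0.6566 / 0.3 = 2.1887
A = e^2.1887 ≈ 8.924 mi²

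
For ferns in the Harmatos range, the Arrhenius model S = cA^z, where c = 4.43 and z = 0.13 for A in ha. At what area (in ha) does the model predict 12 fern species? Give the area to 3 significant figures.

2130 ha

12 = 4.43 × A^0.13  ⇒  A^0.13 = 12/4.43 = 2.709
ln A = ln(2.709) / 0.13 = 0.9965 / 0.13 = 7.6654
A = e^7.6654 ≈ 2133 ha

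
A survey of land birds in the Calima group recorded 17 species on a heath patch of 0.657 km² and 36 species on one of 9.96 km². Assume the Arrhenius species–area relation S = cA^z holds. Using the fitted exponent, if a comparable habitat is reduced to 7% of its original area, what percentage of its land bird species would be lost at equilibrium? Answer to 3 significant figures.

52.0%

z = ln(36/17) / ln(9.96/0.657) = 0.7503 / 2.7186 = 0.2760
S_new/S_old = (A_new/A_old)^z = 0.07^0.2760 = exp(0.2760 × -2.6593) = 0.48
Fraction lost = 1 − 0.48 = 0.52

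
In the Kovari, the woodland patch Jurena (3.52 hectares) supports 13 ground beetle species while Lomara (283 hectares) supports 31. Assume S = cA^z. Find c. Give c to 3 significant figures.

10.1

z = ln(S₂/S₁) / ln(A₂/A₁) = ln(31/13) / ln(283/3.52) = 0.8690 / 4.3870 = 0.1981
c = S₁ / A₁^z = 13 / 3.52^0.1981 = 13 / 1.283 = 10.13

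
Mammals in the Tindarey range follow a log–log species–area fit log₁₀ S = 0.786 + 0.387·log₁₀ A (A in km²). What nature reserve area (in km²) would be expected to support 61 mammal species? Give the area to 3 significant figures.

382 km²

61 = 6.109 × A^0.387  ⇒  A^0.387 = 61/6.109 = 9.985
ln A = ln(9.985) / 0.387 = 2.3010 / 0.387 = 5.9458
A = e^5.9458 ≈ 382.2 km²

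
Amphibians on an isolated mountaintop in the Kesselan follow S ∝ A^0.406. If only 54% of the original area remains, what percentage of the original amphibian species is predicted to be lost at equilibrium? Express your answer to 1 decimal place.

22.1%

S_new/S_old = (A_new/A_old)^z = 0.54^0.406
= exp(0.406 × ln 0.54) = exp(0.406 × -0.6162) = exp(-0.2502) ≈ 0.7787
Fraction lost = 1 − 0.7787 = 0.2213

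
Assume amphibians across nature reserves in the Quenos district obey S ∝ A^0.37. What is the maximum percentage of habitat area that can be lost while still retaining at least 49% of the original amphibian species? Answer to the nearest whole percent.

85%

Need (A_new/A_old)^0.37 = 0.49, so A_new/A_old = 0.49^(1/0.37) = 0.49^2.703
ln(A_new/A_old) = ln 0.49 / 0.37 = -0.7133 / 0.37 = -1.9280
A_new/A_old = e^-1.9280 ≈ 0.1454
Fraction that can be lost = 1 − 0.1454 = 0.8546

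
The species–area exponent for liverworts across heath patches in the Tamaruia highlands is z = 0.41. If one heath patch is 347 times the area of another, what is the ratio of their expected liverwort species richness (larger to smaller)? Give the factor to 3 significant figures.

11.0

S₂/S₁ = (A₂/A₁)^z = 347^0.41
ln(S₂/S₁) = 0.41 × ln 347 = 0.41 × 5.8493 = 2.3982
S₂/S₁ = e^2.3982 ≈ 11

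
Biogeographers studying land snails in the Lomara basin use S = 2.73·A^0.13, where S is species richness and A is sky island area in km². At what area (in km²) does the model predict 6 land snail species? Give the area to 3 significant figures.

6 = 2.73 × A^0.13  ⇒  A^0.13 = 6/2.73 = 2.198
ln A = ln(2.198) / 0.13 = 0.7875 / 0.13 = 6.0574
A = e^6.0574 ≈ 427.2 km²

427 km²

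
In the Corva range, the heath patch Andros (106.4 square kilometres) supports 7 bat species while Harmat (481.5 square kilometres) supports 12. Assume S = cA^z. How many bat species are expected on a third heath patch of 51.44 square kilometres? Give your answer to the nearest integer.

5

z = ln(12/7) / ln(481.5/106.4) = 0.5390 / 1.5097 = 0.3570
c = 7 / 106.4^0.3570 = 7 / 5.293 = 1.323
S₃ = 1.323 × 51.44^0.3570 = 1.323 × 4.083 ≈ 5.4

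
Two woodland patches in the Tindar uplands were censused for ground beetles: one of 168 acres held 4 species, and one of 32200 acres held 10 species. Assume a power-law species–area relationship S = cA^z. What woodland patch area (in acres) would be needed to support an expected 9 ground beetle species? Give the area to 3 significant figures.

z = ln(10/4) / ln(32200/168) = 0.9163 / 5.2558 = 0.1743
c = 4 / 168^0.1743 = 4 / 2.443 = 1.637
A = (9/1.637)^(1/0.1743) ⇒ ln A = ln(5.497)/0.1743 = 9.7754
A = e^9.7754 ≈ 17595 acres

17600 acres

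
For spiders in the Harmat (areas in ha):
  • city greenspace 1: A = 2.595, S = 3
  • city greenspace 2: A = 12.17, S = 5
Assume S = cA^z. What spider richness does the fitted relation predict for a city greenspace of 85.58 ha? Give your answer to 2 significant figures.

9.5

z = ln(5/3) / ln(12.17/2.595) = 0.5108 / 1.5454 = 0.3305
c = 3 / 2.595^0.3305 = 3 / 1.371 = 2.189
S₃ = 2.189 × 85.58^0.3305 = 2.189 × 4.353 ≈ 9.527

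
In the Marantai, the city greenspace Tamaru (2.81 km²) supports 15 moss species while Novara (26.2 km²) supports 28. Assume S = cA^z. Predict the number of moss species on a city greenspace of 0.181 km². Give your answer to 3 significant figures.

z = ln(28/15) / ln(26.2/2.81) = 0.6242 / 2.2326 = 0.2796
c = 15 / 2.81^0.2796 = 15 / 1.335 = 11.24
S₃ = 11.24 × 0.181^0.2796 = 11.24 × 0.6201 ≈ 6.968

6.97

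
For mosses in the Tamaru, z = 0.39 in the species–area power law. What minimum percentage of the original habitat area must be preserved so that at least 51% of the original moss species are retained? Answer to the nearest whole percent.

Need (A_new/A_old)^0.39 = 0.51, so A_new/A_old = 0.51^(1/0.39) = 0.51^2.564
ln(A_new/A_old) = ln 0.51 / 0.39 = -0.6733 / 0.39 = -1.7265
A_new/A_old = e^-1.7265 ≈ 0.1779

18%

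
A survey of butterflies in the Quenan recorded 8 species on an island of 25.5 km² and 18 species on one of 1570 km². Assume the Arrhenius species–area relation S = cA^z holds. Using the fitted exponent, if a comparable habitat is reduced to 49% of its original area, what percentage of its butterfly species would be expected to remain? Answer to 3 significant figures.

86.9%

z = ln(18/8) / ln(1570/25.5) = 0.8109 / 4.1202 = 0.1968
S_new/S_old = (A_new/A_old)^z = 0.49^0.1968 = exp(0.1968 × -0.7133) = 0.869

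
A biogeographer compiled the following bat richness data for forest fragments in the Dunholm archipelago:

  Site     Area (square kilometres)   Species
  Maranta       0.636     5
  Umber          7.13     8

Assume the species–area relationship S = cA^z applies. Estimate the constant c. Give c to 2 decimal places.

5.46

z = ln(S₂/S₁) / ln(A₂/A₁) = ln(8/5) / ln(7.13/0.636) = 0.4700 / 2.4169 = 0.1945
c = S₁ / A₁^z = 5 / 0.636^0.1945 = 5 / 0.9158 = 5.46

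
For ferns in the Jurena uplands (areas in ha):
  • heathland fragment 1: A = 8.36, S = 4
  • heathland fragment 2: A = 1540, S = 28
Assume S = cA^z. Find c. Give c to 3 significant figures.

z = ln(S₂/S₁) / ln(A₂/A₁) = ln(28/4) / ln(1540/8.36) = 1.9459 / 5.2161 = 0.3731
c = S₁ / A₁^z = 4 / 8.36^0.3731 = 4 / 2.208 = 1.811

1.81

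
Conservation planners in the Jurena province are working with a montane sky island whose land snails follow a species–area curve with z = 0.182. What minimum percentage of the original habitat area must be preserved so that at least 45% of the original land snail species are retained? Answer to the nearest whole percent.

Need (A_new/A_old)^0.182 = 0.45, so A_new/A_old = 0.45^(1/0.182) = 0.45^5.495
ln(A_new/A_old) = ln 0.45 / 0.182 = -0.7985 / 0.182 = -4.3874
A_new/A_old = e^-4.3874 ≈ 0.01243

1%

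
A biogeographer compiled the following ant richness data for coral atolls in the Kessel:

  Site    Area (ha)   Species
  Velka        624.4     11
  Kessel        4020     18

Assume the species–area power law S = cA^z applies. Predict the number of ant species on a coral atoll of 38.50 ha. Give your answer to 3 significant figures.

5.27

z = ln(18/11) / ln(4020/624.4) = 0.4925 / 1.8622 = 0.2645
c = 11 / 624.4^0.2645 = 11 / 5.486 = 2.005
S₃ = 2.005 × 38.5^0.2645 = 2.005 × 2.626 ≈ 5.265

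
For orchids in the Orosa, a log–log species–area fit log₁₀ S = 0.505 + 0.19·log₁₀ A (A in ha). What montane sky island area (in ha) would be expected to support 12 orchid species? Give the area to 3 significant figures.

12 = 3.199 × A^0.19  ⇒  A^0.19 = 12/3.199 = 3.751
ln A = ln(3.751) / 0.19 = 1.3221 / 0.19 = 6.9584
A = e^6.9584 ≈ 1052 ha

1050 ha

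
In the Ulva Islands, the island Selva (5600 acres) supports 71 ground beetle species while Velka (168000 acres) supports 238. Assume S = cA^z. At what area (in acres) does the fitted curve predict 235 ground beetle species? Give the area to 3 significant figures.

162000 acres

z = ln(238/71) / ln(168000/5600) = 1.2096 / 3.4012 = 0.3556
c = 71 / 5600^0.3556 = 71 / 21.53 = 3.298
A = (235/3.298)^(1/0.3556) ⇒ ln A = ln(71.25)/0.3556 = 11.9961
A = e^11.9961 ≈ 162113 acres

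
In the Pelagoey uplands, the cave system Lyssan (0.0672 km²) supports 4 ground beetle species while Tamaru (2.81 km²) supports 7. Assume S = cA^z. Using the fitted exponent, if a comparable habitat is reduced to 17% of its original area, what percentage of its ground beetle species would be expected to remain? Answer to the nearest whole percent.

z = ln(7/4) / ln(2.81/0.0672) = 0.5596 / 3.7333 = 0.1499
S_new/S_old = (A_new/A_old)^z = 0.17^0.1499 = exp(0.1499 × -1.7720) = 0.7667

77%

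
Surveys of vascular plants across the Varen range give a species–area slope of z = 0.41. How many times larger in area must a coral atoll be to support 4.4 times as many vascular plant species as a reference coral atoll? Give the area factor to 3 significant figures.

(A₂/A₁)^0.41 = 4.4, so A₂/A₁ = 4.4^(1/0.41) = 4.4^2.439
ln(A₂/A₁) = ln 4.4 / 0.41 = 1.4816 / 0.41 = 3.6137
A₂/A₁ = e^3.6137 ≈ 37.1

37.1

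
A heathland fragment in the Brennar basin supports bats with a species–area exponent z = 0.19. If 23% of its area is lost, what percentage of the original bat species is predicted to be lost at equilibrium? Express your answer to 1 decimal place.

4.8%

S_new/S_old = (A_new/A_old)^z = 0.77^0.19
= exp(0.19 × ln 0.77) = exp(0.19 × -0.2614) = exp(-0.0497) ≈ 0.9516
Fraction lost = 1 − 0.9516 = 0.04845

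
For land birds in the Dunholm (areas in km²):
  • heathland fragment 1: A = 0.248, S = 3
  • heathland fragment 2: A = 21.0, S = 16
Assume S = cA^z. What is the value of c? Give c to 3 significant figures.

z = ln(S₂/S₁) / ln(A₂/A₁) = ln(16/3) / ln(21/0.248) = 1.6740 / 4.4388 = 0.3771
c = S₁ / A₁^z = 3 / 0.248^0.3771 = 3 / 0.5911 = 5.076

5.08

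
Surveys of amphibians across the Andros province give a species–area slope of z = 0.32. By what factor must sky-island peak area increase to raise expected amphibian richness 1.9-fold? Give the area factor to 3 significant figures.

7.43

(A₂/A₁)^0.32 = 1.9, so A₂/A₁ = 1.9^(1/0.32) = 1.9^3.125
ln(A₂/A₁) = ln 1.9 / 0.32 = 0.6419 / 0.32 = 2.0058
A₂/A₁ = e^2.0058 ≈ 7.432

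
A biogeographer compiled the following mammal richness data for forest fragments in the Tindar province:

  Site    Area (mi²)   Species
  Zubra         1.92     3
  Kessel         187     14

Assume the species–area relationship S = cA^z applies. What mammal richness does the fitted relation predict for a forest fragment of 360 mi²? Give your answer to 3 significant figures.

z = ln(14/3) / ln(187/1.92) = 1.5404 / 4.5788 = 0.3364
c = 3 / 1.92^0.3364 = 3 / 1.245 = 2.409
S₃ = 2.409 × 360^0.3364 = 2.409 × 7.245 ≈ 17.45

17.5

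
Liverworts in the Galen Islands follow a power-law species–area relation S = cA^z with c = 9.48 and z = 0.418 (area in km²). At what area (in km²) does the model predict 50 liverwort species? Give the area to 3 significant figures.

50 = 9.48 × A^0.418  ⇒  A^0.418 = 50/9.48 = 5.274
ln A = ln(5.274) / 0.418 = 1.6628 / 0.418 = 3.9781
A = e^3.9781 ≈ 53.41 km²

53.4 km²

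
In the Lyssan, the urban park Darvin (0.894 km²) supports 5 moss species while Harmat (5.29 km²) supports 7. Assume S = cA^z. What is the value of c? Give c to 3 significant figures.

5.11

z = ln(S₂/S₁) / ln(A₂/A₁) = ln(7/5) / ln(5.29/0.894) = 0.3365 / 1.7779 = 0.1893
c = S₁ / A₁^z = 5 / 0.894^0.1893 = 5 / 0.979 = 5.107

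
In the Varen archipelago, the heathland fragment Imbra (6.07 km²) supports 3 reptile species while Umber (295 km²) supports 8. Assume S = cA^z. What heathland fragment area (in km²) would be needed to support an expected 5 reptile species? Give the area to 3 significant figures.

z = ln(8/3) / ln(295/6.07) = 0.9808 / 3.8836 = 0.2526
c = 3 / 6.07^0.2526 = 3 / 1.577 = 1.902
A = (5/1.902)^(1/0.2526) ⇒ ln A = ln(2.628)/0.2526 = 3.8260
A = e^3.8260 ≈ 45.88 km²

45.9 km²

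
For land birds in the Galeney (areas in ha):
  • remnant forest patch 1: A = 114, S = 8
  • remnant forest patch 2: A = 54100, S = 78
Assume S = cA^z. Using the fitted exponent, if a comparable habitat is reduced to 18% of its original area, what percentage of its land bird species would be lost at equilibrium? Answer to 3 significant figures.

46.9%

z = ln(78/8) / ln(54100/114) = 2.2773 / 6.1624 = 0.3695
S_new/S_old = (A_new/A_old)^z = 0.18^0.3695 = exp(0.3695 × -1.7148) = 0.5306
Fraction lost = 1 − 0.5306 = 0.4694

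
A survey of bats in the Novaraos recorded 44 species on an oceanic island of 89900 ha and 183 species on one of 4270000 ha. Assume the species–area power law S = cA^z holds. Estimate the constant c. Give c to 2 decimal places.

z = ln(S₂/S₁) / ln(A₂/A₁) = ln(183/44) / ln(4270000/89900) = 1.4253 / 3.8607 = 0.3692
c = S₁ / A₁^z = 44 / 89900^0.3692 = 44 / 67.43 = 0.6525

0.65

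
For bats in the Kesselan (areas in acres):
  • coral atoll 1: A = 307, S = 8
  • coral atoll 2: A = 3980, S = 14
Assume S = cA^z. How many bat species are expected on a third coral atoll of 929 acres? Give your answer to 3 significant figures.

10.2

z = ln(14/8) / ln(3980/307) = 0.5596 / 2.5622 = 0.2184
c = 8 / 307^0.2184 = 8 / 3.493 = 2.29
S₃ = 2.29 × 929^0.2184 = 2.29 × 4.449 ≈ 10.19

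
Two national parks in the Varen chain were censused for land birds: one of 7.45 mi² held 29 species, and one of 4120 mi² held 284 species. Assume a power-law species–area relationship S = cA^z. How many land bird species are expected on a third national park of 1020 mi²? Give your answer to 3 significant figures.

z = ln(284/29) / ln(4120/7.45) = 2.2817 / 6.3154 = 0.3613
c = 29 / 7.45^0.3613 = 29 / 2.066 = 14.04
S₃ = 14.04 × 1020^0.3613 = 14.04 × 12.22 ≈ 171.5

172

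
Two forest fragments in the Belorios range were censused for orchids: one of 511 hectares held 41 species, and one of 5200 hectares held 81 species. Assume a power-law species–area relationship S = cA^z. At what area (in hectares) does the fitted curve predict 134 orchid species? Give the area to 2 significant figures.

29000 hectares

z = ln(81/41) / ln(5200/511) = 0.6809 / 2.3200 = 0.2935
c = 41 / 511^0.2935 = 41 / 6.235 = 6.575
A = (134/6.575)^(1/0.2935) ⇒ ln A = ln(20.38)/0.2935 = 10.2717
A = e^10.2717 ≈ 28903 hectares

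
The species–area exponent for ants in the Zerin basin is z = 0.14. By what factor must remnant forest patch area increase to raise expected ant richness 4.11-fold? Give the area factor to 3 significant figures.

24200

(A₂/A₁)^0.14 = 4.11, so A₂/A₁ = 4.11^(1/0.14) = 4.11^7.143
ln(A₂/A₁) = ln 4.11 / 0.14 = 1.4134 / 0.14 = 10.0959
A₂/A₁ = e^10.0959 ≈ 24243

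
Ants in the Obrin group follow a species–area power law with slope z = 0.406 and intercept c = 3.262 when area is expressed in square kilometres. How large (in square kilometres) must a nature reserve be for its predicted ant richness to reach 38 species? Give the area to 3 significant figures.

38 = 3.262 × A^0.406  ⇒  A^0.406 = 38/3.262 = 11.65
ln A = ln(11.65) / 0.406 = 2.4552 / 0.406 = 6.0474
A = e^6.0474 ≈ 423 square kilometres

423 square kilometres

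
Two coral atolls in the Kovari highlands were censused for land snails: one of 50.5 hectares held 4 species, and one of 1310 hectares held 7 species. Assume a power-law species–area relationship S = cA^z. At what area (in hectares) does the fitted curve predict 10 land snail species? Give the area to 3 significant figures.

10400 hectares

z = ln(7/4) / ln(1310/50.5) = 0.5596 / 3.2558 = 0.1719
c = 4 / 50.5^0.1719 = 4 / 1.962 = 2.038
A = (10/2.038)^(1/0.1719) ⇒ ln A = ln(4.906)/0.1719 = 9.2529
A = e^9.2529 ≈ 10435 hectares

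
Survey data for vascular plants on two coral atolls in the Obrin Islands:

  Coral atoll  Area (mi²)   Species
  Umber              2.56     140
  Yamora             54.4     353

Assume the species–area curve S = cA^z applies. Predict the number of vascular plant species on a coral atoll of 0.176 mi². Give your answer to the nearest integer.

62

z = ln(353/140) / ln(54.4/2.56) = 0.9248 / 3.0564 = 0.3026
c = 140 / 2.56^0.3026 = 140 / 1.329 = 105.3
S₃ = 105.3 × 0.176^0.3026 = 105.3 × 0.5912 ≈ 62.27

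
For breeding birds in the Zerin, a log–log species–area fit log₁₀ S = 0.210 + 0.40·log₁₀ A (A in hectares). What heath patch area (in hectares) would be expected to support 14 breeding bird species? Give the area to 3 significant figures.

219 hectares

14 = 1.622 × A^0.4  ⇒  A^0.4 = 14/1.622 = 8.632
ln A = ln(8.632) / 0.4 = 2.1555 / 0.4 = 5.3888
A = e^5.3888 ≈ 218.9 hectares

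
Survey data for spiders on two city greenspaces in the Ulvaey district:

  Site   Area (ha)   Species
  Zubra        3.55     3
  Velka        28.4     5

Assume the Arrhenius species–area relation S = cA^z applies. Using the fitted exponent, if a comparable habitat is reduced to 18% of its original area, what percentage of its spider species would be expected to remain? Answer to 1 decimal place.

65.6%

z = ln(5/3) / ln(28.4/3.55) = 0.5108 / 2.0794 = 0.2457
S_new/S_old = (A_new/A_old)^z = 0.18^0.2457 = exp(0.2457 × -1.7148) = 0.6562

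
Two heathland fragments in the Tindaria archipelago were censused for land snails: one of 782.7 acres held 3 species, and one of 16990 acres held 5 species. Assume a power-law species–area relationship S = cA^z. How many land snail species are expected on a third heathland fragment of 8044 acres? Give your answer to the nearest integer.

4

z = ln(5/3) / ln(16990/782.7) = 0.5108 / 3.0776 = 0.1660
c = 3 / 782.7^0.1660 = 3 / 3.022 = 0.9928
S₃ = 0.9928 × 8044^0.1660 = 0.9928 × 4.449 ≈ 4.416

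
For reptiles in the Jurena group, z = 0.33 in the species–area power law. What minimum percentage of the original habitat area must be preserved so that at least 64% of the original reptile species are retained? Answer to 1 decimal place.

Need (A_new/A_old)^0.33 = 0.64, so A_new/A_old = 0.64^(1/0.33) = 0.64^3.03
ln(A_new/A_old) = ln 0.64 / 0.33 = -0.4463 / 0.33 = -1.3524
A_new/A_old = e^-1.3524 ≈ 0.2586

25.9%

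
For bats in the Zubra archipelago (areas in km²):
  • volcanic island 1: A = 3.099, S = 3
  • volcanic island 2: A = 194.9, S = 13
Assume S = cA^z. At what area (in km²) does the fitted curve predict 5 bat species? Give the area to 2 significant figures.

z = ln(13/3) / ln(194.9/3.099) = 1.4663 / 4.1414 = 0.3541
c = 3 / 3.099^0.3541 = 3 / 1.493 = 2.01
A = (5/2.01)^(1/0.3541) ⇒ ln A = ln(2.488)/0.3541 = 2.5738
A = e^2.5738 ≈ 13.12 km²

13 km²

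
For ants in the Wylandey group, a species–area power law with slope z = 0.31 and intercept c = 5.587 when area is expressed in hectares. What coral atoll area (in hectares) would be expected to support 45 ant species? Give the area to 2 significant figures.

840 hectares

45 = 5.587 × A^0.31  ⇒  A^0.31 = 45/5.587 = 8.054
ln A = ln(8.054) / 0.31 = 2.0862 / 0.31 = 6.7297
A = e^6.7297 ≈ 836.9 hectares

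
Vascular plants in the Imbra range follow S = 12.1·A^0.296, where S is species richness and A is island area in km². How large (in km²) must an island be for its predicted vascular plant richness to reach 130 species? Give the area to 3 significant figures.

130 = 12.1 × A^0.296  ⇒  A^0.296 = 130/12.1 = 10.74
ln A = ln(10.74) / 0.296 = 2.3743 / 0.296 = 8.0214
A = e^8.0214 ≈ 3045 km²

3050 km²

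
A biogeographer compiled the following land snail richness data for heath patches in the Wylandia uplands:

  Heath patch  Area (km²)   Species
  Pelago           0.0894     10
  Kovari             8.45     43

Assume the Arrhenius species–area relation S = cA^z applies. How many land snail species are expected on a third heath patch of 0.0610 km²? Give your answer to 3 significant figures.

8.85

z = ln(43/10) / ln(8.45/0.0894) = 1.4586 / 4.5488 = 0.3207
c = 10 / 0.0894^0.3207 = 10 / 0.461 = 21.69
S₃ = 21.69 × 0.061^0.3207 = 21.69 × 0.4079 ≈ 8.846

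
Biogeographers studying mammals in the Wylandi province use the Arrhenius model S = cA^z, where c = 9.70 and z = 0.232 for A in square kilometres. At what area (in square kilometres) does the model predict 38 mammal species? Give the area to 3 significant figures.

360 square kilometres

38 = 9.7 × A^0.232  ⇒  A^0.232 = 38/9.7 = 3.918
ln A = ln(3.918) / 0.232 = 1.3655 / 0.232 = 5.8856
A = e^5.8856 ≈ 359.8 square kilometres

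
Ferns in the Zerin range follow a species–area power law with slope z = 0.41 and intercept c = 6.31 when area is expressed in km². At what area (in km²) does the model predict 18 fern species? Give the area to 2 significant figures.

13 km²

18 = 6.31 × A^0.41  ⇒  A^0.41 = 18/6.31 = 2.853
ln A = ln(2.853) / 0.41 = 1.0482 / 0.41 = 2.5567
A = e^2.5567 ≈ 12.89 km²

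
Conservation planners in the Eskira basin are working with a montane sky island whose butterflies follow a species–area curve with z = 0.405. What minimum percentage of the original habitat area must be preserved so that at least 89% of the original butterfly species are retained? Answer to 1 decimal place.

Need (A_new/A_old)^0.405 = 0.89, so A_new/A_old = 0.89^(1/0.405) = 0.89^2.469
ln(A_new/A_old) = ln 0.89 / 0.405 = -0.1165 / 0.405 = -0.2877
A_new/A_old = e^-0.2877 ≈ 0.75

75.0%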